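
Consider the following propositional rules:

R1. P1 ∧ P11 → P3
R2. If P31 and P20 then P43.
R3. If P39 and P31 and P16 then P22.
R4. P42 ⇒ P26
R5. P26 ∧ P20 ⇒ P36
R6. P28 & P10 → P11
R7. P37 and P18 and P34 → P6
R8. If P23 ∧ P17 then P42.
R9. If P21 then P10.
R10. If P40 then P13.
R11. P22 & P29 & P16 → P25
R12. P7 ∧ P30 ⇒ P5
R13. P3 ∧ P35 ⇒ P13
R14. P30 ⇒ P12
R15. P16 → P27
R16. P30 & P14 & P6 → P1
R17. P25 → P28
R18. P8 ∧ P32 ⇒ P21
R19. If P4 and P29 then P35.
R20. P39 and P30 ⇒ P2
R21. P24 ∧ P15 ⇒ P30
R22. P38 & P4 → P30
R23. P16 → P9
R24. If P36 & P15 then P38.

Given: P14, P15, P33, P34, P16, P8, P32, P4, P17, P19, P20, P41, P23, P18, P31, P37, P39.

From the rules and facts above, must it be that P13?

No

Forward chaining from the given facts derives: P43, P22, P6, P42, P27, P21, P9, P26, P36, P10, P38, P30, P12, P1, P2.
Rules concluding P13: R10 needs P40; R13 needs P3 — none of these are established.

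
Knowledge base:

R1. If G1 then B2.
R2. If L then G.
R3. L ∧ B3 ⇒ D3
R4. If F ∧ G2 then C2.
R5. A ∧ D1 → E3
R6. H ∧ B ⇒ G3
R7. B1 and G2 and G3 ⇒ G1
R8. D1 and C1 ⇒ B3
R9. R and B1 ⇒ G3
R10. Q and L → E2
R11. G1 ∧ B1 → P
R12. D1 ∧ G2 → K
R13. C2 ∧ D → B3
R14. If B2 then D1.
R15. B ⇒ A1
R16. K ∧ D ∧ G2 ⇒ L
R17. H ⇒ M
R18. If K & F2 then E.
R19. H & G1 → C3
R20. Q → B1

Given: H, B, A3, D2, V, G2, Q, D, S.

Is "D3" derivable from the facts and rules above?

No

Forward chaining from the given facts derives: G3, A1, M, B1, G1, P, C3, B2, D1, K, L, G, E2.
The only rule concluding D3 is R3, which needs B3; that is never established.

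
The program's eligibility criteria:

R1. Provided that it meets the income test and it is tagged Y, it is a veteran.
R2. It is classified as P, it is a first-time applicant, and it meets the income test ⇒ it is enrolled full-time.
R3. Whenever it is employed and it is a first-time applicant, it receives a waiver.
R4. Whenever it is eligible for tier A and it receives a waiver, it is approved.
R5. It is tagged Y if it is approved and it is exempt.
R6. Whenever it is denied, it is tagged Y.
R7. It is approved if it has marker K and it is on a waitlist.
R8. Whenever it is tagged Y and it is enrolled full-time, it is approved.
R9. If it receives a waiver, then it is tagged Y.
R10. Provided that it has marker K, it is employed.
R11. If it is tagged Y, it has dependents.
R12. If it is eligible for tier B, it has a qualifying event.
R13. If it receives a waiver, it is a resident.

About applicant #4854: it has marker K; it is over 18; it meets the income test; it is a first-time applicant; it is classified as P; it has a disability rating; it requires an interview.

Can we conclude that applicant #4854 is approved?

Yes

By R2 (it is classified as P, it is a first-time applicant, it meets the income test): it is enrolled full-time.
By R10 (it has marker K): it is employed.
By R3 (it is employed, it is a first-time applicant): it receives a waiver.
By R9 (it receives a waiver): it is tagged Y.
By R8 (it is tagged Y, it is enrolled full-time): it is approved.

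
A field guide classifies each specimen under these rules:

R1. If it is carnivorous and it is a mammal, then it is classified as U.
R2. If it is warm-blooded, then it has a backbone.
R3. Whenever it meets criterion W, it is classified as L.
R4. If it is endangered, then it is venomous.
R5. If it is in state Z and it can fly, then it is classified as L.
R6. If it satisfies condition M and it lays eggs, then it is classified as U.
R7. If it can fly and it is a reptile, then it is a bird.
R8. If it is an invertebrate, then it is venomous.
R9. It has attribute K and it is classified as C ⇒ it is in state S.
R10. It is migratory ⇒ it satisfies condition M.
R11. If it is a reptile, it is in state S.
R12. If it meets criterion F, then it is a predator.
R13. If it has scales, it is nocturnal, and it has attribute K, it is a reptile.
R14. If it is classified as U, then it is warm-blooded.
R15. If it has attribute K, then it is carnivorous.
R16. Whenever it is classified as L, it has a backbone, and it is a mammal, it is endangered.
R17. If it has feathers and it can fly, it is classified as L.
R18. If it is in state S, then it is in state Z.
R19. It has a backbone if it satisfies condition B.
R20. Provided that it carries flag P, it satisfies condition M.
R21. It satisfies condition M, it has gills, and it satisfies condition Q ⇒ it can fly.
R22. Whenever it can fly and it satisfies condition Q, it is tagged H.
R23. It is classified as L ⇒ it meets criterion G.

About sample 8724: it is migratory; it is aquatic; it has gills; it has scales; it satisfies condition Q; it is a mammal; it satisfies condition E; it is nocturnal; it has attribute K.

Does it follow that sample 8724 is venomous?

Yes

By R10 (it is migratory): it satisfies condition M.
By R13 (it has scales, it is nocturnal, it has attribute K): it is a reptile.
By R15 (it has attribute K): it is carnivorous.
By R21 (it satisfies condition M, it has gills, it satisfies condition Q): it can fly.
By R1 (it is carnivorous, it is a mammal): it is classified as U.
By R11 (it is a reptile): it is in state S.
By R14 (it is classified as U): it is warm-blooded.
By R18 (it is in state S): it is in state Z.
By R2 (it is warm-blooded): it has a backbone.
By R5 (it is in state Z, it can fly): it is classified as L.
By R16 (it is classified as L, it has a backbone, it is a mammal): it is endangered.
By R4 (it is endangered): it is venomous.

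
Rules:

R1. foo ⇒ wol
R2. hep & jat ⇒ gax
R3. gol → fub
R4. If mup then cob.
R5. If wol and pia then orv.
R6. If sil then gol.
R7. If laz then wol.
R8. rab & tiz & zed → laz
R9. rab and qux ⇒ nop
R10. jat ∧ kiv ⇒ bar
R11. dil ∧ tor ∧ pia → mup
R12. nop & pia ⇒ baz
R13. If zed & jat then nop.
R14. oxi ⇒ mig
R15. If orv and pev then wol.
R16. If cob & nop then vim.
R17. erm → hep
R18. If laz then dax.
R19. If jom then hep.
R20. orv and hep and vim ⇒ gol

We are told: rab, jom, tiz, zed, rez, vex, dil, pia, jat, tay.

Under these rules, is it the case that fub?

Forward chaining from the given facts derives: laz, nop, dax, hep, gax, wol, baz, orv.
The only rule concluding fub is R3, which needs gol; that is never established.

No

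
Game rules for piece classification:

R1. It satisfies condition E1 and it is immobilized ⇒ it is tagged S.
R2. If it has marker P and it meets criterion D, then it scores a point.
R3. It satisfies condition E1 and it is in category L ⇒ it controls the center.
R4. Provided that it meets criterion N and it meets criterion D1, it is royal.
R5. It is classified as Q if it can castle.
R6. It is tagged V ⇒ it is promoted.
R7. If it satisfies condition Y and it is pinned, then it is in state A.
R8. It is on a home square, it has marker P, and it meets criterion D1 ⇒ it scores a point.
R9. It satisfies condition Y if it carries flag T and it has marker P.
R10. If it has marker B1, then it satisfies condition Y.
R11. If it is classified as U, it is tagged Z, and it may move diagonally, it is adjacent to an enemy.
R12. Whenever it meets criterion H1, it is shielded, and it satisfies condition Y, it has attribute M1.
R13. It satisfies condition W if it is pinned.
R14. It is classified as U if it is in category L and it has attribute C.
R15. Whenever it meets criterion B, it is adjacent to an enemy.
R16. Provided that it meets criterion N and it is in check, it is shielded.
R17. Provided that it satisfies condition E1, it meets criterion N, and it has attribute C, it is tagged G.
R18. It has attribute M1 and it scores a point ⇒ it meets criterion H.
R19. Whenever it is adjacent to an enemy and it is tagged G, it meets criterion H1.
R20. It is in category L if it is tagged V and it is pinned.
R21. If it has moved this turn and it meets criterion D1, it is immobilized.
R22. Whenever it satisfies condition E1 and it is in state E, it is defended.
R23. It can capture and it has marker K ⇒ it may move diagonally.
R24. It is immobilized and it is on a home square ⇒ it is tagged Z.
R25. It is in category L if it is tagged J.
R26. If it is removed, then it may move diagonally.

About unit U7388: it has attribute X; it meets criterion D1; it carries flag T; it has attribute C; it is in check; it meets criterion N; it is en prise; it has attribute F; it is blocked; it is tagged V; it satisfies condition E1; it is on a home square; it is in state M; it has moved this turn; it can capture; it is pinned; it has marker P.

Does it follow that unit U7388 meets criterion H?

Forward chaining from the given facts derives: is royal, is promoted, scores a point, satisfies condition Y, satisfies condition W, is shielded, is tagged G, is in category L, is immobilized, is tagged Z, is tagged S, controls the center, is in state A, is classified as U.
The only rule concluding "it meets criterion H" is R18, which needs "it has attribute M1"; that is never established.

No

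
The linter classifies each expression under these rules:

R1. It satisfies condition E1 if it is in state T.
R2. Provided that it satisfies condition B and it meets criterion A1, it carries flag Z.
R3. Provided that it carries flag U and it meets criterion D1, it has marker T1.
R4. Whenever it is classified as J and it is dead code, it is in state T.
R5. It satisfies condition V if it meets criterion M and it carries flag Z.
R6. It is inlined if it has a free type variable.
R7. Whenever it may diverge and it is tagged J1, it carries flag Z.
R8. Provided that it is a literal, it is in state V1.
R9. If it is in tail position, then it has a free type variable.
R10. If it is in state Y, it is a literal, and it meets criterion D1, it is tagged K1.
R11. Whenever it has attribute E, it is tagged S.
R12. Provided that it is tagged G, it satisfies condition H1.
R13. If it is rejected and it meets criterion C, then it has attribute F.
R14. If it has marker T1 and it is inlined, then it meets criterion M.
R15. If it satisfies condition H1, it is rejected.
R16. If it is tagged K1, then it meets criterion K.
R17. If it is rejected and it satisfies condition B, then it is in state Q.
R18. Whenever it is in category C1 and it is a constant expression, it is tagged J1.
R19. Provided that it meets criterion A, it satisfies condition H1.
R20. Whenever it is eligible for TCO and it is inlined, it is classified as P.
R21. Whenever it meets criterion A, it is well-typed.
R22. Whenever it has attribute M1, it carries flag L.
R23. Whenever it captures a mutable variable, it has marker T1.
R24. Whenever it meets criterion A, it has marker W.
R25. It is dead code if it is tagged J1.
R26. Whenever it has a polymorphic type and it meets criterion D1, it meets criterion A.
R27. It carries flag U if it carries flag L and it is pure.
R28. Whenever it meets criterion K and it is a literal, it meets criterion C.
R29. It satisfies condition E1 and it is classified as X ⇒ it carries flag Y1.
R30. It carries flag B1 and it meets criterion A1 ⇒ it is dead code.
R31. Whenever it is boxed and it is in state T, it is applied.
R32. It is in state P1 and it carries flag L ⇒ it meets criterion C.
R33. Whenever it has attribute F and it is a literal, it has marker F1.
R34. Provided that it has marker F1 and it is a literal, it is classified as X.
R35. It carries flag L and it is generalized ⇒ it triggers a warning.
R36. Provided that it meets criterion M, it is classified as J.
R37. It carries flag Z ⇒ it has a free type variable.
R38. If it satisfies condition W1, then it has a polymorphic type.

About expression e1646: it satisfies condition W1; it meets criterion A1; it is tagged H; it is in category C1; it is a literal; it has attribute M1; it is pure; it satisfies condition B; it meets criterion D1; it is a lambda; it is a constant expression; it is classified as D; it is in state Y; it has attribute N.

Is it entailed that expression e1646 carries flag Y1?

Yes

By R2 (it satisfies condition B, it meets criterion A1): it carries flag Z.
By R10 (it is in state Y, it is a literal, it meets criterion D1): it is tagged K1.
By R16 (it is tagged K1): it meets criterion K.
By R18 (it is in category C1, it is a constant expression): it is tagged J1.
By R22 (it has attribute M1): it carries flag L.
By R25 (it is tagged J1): it is dead code.
By R27 (it carries flag L, it is pure): it carries flag U.
By R28 (it meets criterion K, it is a literal): it meets criterion C.
By R37 (it carries flag Z): it has a free type variable.
By R38 (it satisfies condition W1): it has a polymorphic type.
By R3 (it carries flag U, it meets criterion D1): it has marker T1.
By R6 (it has a free type variable): it is inlined.
By R14 (it has marker T1, it is inlined): it meets criterion M.
By R26 (it has a polymorphic type, it meets criterion D1): it meets criterion A.
By R36 (it meets criterion M): it is classified as J.
By R4 (it is classified as J, it is dead code): it is in state T.
By R19 (it meets criterion A): it satisfies condition H1.
By R1 (it is in state T): it satisfies condition E1.
By R15 (it satisfies condition H1): it is rejected.
By R13 (it is rejected, it meets criterion C): it has attribute F.
By R33 (it has attribute F, it is a literal): it has marker F1.
By R34 (it has marker F1, it is a literal): it is classified as X.
By R29 (it satisfies condition E1, it is classified as X): it carries flag Y1.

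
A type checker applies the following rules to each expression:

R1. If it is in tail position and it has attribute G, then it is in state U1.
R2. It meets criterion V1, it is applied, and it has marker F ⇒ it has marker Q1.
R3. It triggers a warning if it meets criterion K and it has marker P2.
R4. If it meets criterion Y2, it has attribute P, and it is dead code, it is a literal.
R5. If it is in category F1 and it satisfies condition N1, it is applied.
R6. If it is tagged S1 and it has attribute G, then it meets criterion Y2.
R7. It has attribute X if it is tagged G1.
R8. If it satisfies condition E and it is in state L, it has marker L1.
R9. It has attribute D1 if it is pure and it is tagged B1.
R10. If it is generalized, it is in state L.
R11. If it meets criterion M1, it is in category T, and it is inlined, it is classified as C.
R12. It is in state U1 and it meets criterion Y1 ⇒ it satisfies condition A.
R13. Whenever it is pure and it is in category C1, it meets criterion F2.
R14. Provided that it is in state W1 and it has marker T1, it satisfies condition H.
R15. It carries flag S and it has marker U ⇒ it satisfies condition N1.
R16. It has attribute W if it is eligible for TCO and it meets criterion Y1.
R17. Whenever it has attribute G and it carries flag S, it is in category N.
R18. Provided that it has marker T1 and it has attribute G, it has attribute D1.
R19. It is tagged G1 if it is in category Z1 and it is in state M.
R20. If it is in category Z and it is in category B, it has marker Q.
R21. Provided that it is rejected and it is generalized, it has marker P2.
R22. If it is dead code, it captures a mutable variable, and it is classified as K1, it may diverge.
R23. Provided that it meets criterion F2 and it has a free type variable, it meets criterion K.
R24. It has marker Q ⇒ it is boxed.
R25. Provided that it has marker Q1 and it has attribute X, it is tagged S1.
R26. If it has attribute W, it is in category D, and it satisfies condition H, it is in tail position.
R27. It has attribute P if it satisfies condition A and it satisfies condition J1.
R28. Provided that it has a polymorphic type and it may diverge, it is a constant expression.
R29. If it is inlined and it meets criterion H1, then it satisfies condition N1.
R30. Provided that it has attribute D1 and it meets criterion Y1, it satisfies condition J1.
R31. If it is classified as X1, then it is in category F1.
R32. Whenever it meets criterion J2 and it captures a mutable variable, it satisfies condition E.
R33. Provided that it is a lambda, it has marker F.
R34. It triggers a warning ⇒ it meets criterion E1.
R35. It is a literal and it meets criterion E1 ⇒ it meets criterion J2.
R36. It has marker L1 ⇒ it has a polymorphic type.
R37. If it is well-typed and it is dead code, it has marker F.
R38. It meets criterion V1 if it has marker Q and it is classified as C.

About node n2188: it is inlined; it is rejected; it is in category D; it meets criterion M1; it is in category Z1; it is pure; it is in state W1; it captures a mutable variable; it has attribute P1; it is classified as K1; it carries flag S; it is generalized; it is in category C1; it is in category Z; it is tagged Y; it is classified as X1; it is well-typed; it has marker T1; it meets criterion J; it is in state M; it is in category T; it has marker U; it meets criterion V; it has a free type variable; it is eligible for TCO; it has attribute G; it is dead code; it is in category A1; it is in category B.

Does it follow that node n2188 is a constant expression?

Forward chaining from the given facts derives: is in state L, is classified as C, meets criterion F2, satisfies condition H, satisfies condition N1, is in category N, has attribute D1, is tagged G1, has marker Q, has marker P2, may diverge, meets criterion K, is boxed, is in category F1, has marker F, meets criterion V1, triggers a warning, is applied, has attribute X, meets criterion E1, has marker Q1, is tagged S1, meets criterion Y2.
The only rule concluding "it is a constant expression" is R28, which needs "it has a polymorphic type"; that is never established.

No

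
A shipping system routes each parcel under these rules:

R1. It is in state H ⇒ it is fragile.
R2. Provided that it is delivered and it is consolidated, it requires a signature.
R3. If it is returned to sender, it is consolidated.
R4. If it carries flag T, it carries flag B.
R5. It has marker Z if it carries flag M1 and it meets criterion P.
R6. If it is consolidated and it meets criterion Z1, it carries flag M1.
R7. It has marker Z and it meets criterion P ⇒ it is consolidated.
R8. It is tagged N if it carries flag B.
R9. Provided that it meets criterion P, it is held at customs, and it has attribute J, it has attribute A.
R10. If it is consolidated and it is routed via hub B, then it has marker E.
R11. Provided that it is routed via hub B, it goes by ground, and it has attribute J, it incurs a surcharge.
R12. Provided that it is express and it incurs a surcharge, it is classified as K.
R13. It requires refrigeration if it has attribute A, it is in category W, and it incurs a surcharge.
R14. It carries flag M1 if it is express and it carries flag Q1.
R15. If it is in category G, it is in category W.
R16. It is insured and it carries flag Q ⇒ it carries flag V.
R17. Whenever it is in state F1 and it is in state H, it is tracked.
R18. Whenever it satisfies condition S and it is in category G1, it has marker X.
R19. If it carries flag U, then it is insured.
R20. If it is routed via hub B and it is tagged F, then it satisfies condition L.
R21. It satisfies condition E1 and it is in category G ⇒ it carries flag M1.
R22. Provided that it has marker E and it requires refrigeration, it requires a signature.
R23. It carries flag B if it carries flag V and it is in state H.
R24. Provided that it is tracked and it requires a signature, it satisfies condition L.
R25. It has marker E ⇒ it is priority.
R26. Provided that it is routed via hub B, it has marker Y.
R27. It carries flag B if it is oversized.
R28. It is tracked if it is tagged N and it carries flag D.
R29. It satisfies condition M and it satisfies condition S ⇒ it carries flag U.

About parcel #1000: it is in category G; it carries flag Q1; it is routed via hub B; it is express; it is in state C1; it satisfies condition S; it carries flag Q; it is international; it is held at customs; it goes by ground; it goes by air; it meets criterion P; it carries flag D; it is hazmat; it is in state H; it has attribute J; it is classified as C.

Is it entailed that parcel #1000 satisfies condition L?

Forward chaining from the given facts derives: is fragile, has attribute A, incurs a surcharge, is classified as K, carries flag M1, is in category W, has marker Y, has marker Z, is consolidated, has marker E, requires refrigeration, requires a signature, is priority.
Rules concluding "it satisfies condition L": R20 needs "it is tagged F"; R24 needs "it is tracked" — none of these are established.

No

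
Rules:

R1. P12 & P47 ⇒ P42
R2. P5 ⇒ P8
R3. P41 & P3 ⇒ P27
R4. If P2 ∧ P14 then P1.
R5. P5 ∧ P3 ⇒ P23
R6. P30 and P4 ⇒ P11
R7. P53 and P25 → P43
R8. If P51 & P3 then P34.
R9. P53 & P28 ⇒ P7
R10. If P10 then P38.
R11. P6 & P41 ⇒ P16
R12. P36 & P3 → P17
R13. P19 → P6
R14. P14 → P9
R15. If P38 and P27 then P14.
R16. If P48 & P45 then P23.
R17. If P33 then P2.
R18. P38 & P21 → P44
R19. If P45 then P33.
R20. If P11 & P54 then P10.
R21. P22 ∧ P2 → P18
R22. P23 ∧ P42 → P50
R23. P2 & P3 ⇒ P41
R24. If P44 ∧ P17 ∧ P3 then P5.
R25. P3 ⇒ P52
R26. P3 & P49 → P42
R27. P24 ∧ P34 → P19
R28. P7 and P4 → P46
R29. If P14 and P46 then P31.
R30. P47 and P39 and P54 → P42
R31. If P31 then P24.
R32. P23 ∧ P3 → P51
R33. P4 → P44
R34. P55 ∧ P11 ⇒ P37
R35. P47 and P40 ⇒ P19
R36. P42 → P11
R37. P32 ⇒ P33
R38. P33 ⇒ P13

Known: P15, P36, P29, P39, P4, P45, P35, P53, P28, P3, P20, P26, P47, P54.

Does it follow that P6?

Yes

P7  (by R9: P53, P28)
P17  (by R12: P36, P3)
P33  (by R19: P45)
P46  (by R28: P7, P4)
P42  (by R30: P47, P39, P54)
P44  (by R33: P4)
P11  (by R36: P42)
P2  (by R17: P33)
P10  (by R20: P11, P54)
P41  (by R23: P2, P3)
P5  (by R24: P44, P17, P3)
P27  (by R3: P41, P3)
P23  (by R5: P5, P3)
P38  (by R10: P10)
P14  (by R15: P38, P27)
P31  (by R29: P14, P46)
P24  (by R31: P31)
P51  (by R32: P23, P3)
P34  (by R8: P51, P3)
P19  (by R27: P24, P34)
P6  (by R13: P19)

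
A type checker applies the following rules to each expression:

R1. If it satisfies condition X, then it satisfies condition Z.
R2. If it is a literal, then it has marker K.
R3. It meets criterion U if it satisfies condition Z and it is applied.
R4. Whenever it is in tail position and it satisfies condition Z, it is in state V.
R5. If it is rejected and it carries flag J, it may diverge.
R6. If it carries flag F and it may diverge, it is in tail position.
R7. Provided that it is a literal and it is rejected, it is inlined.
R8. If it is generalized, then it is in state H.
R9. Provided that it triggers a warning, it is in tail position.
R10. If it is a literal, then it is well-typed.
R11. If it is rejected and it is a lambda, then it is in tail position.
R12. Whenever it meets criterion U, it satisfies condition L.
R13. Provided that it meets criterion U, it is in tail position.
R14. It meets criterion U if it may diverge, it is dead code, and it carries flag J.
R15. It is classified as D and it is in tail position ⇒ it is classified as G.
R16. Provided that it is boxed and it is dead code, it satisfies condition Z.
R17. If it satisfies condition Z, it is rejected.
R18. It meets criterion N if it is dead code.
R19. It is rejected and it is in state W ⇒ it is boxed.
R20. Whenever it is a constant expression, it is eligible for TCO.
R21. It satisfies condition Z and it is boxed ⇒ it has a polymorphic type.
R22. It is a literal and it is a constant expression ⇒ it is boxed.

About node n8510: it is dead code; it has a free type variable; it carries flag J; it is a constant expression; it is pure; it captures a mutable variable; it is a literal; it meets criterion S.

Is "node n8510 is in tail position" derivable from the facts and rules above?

By R22 (it is a literal, it is a constant expression): it is boxed.
By R16 (it is boxed, it is dead code): it satisfies condition Z.
By R17 (it satisfies condition Z): it is rejected.
By R5 (it is rejected, it carries flag J): it may diverge.
By R14 (it may diverge, it is dead code, it carries flag J): it meets criterion U.
By R13 (it meets criterion U): it is in tail position.

Yes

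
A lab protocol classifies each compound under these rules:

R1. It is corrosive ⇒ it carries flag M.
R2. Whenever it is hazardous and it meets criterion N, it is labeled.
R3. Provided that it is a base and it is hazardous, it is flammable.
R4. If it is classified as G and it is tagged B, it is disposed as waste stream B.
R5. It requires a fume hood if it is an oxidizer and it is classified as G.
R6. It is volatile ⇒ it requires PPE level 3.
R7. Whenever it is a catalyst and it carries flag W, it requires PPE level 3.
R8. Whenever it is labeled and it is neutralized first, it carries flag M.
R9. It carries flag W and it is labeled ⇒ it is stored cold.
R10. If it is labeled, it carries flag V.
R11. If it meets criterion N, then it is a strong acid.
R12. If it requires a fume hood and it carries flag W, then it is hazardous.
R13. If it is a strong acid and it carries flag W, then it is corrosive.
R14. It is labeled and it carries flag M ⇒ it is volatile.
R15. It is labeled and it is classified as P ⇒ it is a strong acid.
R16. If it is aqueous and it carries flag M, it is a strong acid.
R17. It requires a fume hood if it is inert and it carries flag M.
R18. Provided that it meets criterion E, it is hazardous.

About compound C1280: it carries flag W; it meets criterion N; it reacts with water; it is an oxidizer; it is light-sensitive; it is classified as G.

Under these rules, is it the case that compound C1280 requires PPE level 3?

By R5 (it is an oxidizer, it is classified as G): it requires a fume hood.
By R11 (it meets criterion N): it is a strong acid.
By R12 (it requires a fume hood, it carries flag W): it is hazardous.
By R13 (it is a strong acid, it carries flag W): it is corrosive.
By R1 (it is corrosive): it carries flag M.
By R2 (it is hazardous, it meets criterion N): it is labeled.
By R14 (it is labeled, it carries flag M): it is volatile.
By R6 (it is volatile): it requires PPE level 3.

Yes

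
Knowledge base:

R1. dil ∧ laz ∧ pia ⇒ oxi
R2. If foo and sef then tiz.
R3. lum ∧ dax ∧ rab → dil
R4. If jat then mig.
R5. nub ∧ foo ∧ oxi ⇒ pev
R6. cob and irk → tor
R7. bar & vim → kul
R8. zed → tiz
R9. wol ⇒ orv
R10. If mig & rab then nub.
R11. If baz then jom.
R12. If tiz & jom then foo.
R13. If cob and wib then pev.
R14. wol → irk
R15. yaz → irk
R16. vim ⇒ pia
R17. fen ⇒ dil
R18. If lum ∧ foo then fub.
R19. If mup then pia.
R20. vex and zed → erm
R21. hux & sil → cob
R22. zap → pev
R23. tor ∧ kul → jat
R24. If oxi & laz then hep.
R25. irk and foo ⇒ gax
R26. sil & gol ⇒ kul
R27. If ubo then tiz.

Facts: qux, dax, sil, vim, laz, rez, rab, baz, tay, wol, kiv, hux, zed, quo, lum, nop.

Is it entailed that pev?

No

Forward chaining from the given facts derives: dil, tiz, orv, jom, foo, irk, pia, fub, cob, gax, oxi, tor, hep.
Rules concluding pev: R5 needs nub; R13 needs wib; R22 needs zap — none of these are established.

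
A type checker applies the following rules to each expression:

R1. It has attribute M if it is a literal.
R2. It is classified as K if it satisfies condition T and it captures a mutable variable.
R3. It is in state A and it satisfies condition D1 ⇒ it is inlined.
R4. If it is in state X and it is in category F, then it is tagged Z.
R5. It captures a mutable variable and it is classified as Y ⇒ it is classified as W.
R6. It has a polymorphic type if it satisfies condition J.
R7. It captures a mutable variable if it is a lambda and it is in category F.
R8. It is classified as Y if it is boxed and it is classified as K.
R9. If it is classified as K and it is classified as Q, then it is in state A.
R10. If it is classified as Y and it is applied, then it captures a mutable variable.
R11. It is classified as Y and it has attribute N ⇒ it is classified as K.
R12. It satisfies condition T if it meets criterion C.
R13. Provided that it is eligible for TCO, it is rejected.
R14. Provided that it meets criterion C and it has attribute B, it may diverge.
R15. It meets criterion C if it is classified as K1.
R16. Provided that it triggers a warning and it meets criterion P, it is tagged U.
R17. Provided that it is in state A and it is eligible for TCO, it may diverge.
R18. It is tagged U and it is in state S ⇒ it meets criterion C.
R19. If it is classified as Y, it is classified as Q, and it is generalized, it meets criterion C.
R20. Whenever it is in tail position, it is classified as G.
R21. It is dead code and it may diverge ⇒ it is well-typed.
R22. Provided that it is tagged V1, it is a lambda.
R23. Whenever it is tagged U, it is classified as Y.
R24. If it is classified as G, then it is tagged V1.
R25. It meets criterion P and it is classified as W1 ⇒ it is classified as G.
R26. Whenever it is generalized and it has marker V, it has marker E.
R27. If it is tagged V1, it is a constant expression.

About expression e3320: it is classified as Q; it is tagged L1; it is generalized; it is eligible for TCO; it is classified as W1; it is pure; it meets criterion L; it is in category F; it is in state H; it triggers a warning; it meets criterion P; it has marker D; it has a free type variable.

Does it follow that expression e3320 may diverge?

By R16 (it triggers a warning, it meets criterion P): it is tagged U.
By R23 (it is tagged U): it is classified as Y.
By R25 (it meets criterion P, it is classified as W1): it is classified as G.
By R19 (it is classified as Y, it is classified as Q, it is generalized): it meets criterion C.
By R24 (it is classified as G): it is tagged V1.
By R12 (it meets criterion C): it satisfies condition T.
By R22 (it is tagged V1): it is a lambda.
By R7 (it is a lambda, it is in category F): it captures a mutable variable.
By R2 (it satisfies condition T, it captures a mutable variable): it is classified as K.
By R9 (it is classified as K, it is classified as Q): it is in state A.
By R17 (it is in state A, it is eligible for TCO): it may diverge.

Yes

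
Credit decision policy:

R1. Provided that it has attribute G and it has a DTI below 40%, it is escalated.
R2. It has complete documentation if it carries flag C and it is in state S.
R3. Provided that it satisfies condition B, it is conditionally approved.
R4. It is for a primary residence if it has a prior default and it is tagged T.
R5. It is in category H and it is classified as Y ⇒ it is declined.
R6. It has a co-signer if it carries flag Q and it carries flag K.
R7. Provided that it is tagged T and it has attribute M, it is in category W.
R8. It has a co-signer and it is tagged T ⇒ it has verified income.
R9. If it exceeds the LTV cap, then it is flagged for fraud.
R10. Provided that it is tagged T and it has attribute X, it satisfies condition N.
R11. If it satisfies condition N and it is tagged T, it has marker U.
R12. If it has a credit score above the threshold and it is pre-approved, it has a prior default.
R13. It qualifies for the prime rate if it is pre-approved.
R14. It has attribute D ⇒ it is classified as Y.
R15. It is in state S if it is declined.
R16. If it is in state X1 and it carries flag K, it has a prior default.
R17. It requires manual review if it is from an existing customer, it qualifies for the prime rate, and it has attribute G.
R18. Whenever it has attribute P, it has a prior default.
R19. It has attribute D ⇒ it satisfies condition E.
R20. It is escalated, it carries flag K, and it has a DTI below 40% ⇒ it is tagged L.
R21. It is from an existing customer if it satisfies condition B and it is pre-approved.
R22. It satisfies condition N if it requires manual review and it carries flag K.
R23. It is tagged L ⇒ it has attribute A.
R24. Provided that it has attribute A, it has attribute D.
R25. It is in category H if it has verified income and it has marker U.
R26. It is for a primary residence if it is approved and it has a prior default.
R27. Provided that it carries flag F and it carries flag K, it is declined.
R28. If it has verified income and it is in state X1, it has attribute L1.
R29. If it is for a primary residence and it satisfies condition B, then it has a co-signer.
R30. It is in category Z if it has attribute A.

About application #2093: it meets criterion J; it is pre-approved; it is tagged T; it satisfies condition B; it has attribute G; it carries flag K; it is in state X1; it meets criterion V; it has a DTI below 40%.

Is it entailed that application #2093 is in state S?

By R1 (it has attribute G, it has a DTI below 40%): it is escalated.
By R13 (it is pre-approved): it qualifies for the prime rate.
By R16 (it is in state X1, it carries flag K): it has a prior default.
By R20 (it is escalated, it carries flag K, it has a DTI below 40%): it is tagged L.
By R21 (it satisfies condition B, it is pre-approved): it is from an existing customer.
By R23 (it is tagged L): it has attribute A.
By R24 (it has attribute A): it has attribute D.
By R4 (it has a prior default, it is tagged T): it is for a primary residence.
By R14 (it has attribute D): it is classified as Y.
By R17 (it is from an existing customer, it qualifies for the prime rate, it has attribute G): it requires manual review.
By R22 (it requires manual review, it carries flag K): it satisfies condition N.
By R29 (it is for a primary residence, it satisfies condition B): it has a co-signer.
By R8 (it has a co-signer, it is tagged T): it has verified income.
By R11 (it satisfies condition N, it is tagged T): it has marker U.
By R25 (it has verified income, it has marker U): it is in category H.
By R5 (it is in category H, it is classified as Y): it is declined.
By R15 (it is declined): it is in state S.

Yes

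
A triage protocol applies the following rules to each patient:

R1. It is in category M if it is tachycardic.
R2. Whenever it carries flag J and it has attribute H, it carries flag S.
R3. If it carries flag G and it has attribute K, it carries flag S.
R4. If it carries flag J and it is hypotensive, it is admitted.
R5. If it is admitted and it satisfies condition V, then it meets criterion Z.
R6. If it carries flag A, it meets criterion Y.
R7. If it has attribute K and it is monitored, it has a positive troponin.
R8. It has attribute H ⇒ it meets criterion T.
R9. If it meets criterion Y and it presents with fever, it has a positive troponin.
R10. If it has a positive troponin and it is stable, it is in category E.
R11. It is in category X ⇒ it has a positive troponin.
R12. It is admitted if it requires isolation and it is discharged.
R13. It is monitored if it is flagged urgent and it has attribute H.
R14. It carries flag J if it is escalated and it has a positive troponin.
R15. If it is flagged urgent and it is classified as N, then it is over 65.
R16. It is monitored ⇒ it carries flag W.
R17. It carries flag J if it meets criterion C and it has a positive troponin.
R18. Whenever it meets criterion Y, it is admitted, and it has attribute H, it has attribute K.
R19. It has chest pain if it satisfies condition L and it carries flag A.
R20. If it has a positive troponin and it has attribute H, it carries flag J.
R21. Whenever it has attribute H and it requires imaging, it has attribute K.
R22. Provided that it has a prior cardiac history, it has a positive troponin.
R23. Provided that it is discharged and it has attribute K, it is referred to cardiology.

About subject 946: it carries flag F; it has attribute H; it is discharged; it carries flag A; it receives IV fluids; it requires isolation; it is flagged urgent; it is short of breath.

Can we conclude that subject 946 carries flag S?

By R6 (it carries flag A): it meets criterion Y.
By R12 (it requires isolation, it is discharged): it is admitted.
By R13 (it is flagged urgent, it has attribute H): it is monitored.
By R18 (it meets criterion Y, it is admitted, it has attribute H): it has attribute K.
By R7 (it has attribute K, it is monitored): it has a positive troponin.
By R20 (it has a positive troponin, it has attribute H): it carries flag J.
By R2 (it carries flag J, it has attribute H): it carries flag S.

Yes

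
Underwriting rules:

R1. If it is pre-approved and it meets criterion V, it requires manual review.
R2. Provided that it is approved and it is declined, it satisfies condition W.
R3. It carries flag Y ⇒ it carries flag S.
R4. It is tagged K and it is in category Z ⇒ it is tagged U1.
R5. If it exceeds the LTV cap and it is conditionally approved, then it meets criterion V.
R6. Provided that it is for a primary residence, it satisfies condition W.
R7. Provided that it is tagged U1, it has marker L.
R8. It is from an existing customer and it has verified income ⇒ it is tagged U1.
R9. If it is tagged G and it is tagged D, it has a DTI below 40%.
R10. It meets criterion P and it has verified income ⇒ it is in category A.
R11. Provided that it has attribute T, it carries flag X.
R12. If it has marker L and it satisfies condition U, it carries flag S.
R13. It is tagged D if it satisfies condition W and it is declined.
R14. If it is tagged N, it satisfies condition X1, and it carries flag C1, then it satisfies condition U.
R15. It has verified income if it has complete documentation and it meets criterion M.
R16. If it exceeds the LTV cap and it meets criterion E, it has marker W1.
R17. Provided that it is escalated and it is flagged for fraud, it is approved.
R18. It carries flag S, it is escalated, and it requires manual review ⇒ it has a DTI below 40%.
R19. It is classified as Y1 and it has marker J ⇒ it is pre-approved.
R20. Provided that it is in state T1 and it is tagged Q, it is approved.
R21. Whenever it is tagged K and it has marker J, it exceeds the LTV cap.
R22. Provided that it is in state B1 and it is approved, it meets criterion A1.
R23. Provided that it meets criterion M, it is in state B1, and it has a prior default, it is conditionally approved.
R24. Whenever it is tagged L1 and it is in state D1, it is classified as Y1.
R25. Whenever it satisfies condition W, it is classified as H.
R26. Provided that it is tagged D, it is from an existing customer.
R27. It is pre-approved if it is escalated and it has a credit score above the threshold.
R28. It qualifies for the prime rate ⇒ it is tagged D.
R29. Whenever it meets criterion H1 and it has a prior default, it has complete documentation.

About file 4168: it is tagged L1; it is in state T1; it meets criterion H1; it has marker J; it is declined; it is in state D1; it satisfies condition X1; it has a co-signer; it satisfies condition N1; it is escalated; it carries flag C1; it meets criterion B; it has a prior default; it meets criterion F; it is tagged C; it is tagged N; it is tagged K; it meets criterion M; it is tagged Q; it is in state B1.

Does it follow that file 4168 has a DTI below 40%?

By R14 (it is tagged N, it satisfies condition X1, it carries flag C1): it satisfies condition U.
By R20 (it is in state T1, it is tagged Q): it is approved.
By R21 (it is tagged K, it has marker J): it exceeds the LTV cap.
By R23 (it meets criterion M, it is in state B1, it has a prior default): it is conditionally approved.
By R24 (it is tagged L1, it is in state D1): it is classified as Y1.
By R29 (it meets criterion H1, it has a prior default): it has complete documentation.
By R2 (it is approved, it is declined): it satisfies condition W.
By R5 (it exceeds the LTV cap, it is conditionally approved): it meets criterion V.
By R13 (it satisfies condition W, it is declined): it is tagged D.
By R15 (it has complete documentation, it meets criterion M): it has verified income.
By R19 (it is classified as Y1, it has marker J): it is pre-approved.
By R26 (it is tagged D): it is from an existing customer.
By R1 (it is pre-approved, it meets criterion V): it requires manual review.
By R8 (it is from an existing customer, it has verified income): it is tagged U1.
By R7 (it is tagged U1): it has marker L.
By R12 (it has marker L, it satisfies condition U): it carries flag S.
By R18 (it carries flag S, it is escalated, it requires manual review): it has a DTI below 40%.

Yes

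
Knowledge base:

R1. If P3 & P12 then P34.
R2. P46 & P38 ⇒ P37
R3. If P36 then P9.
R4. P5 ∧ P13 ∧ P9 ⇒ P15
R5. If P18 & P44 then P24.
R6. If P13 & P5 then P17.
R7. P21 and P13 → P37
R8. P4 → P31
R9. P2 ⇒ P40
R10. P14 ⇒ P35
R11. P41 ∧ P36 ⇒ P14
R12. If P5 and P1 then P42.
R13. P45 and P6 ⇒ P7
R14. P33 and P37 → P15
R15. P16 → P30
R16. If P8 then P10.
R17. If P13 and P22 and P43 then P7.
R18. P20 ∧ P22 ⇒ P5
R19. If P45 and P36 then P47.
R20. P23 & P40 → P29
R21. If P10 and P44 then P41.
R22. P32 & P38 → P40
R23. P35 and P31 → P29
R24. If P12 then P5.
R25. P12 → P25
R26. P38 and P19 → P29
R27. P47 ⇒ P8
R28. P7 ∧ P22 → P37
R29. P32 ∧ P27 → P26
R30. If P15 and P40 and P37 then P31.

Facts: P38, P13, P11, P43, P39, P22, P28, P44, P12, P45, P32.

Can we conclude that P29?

No

Forward chaining from the given facts derives: P7, P40, P5, P25, P37, P17.
Rules concluding P29: R20 needs P23; R23 needs P35; R26 needs P19 — none of these are established.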